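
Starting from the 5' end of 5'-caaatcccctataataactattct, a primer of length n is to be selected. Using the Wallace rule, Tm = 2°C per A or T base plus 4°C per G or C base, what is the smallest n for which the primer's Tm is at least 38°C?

n = 14

First 13 bases: CAAATCCCCTATA → Tm = 36°C (< 38°C)
First 14 bases: CAAATCCCCTATAA → Tm = 38°C (≥ 38°C)
Each additional base adds 2°C (A/T) or 4°C (G/C), so Tm is non-decreasing in n; n = 14 is the first length to reach 38°C.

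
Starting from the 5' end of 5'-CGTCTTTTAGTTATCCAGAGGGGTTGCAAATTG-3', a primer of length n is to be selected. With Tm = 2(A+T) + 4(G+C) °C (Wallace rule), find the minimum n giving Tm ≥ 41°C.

First 15 bases: CGTCTTTTAGTTATC → Tm = 40°C (< 41°C)
First 16 bases: CGTCTTTTAGTTATCC → Tm = 44°C (≥ 41°C)
Since every base adds ≥2°C, Tm only increases with n, so the threshold is first crossed at n = 16.

n = 16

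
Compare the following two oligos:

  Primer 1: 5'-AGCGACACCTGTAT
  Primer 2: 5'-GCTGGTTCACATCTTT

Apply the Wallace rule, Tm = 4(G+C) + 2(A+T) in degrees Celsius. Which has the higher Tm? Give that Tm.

Primer 2, 46°C

Primer 1: A+T=7, G+C=7 → Tm = 2(7)+4(7) = 42°C
Primer 2: A+T=9, G+C=7 → Tm = 2(9)+4(7) = 46°C
42°C vs 46°C → primer 2 is higher.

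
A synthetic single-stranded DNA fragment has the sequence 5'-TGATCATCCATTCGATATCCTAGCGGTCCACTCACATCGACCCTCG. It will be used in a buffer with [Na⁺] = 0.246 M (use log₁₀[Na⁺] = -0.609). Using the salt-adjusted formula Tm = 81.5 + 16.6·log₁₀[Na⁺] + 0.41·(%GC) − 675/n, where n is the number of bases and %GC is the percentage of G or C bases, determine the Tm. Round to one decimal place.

Length n = 46. Counting bases: G=7, A=10, T=12, C=17
G+C = 24, so %GC = 24/46 × 100 = 52.174%
Salt term: 16.6 × (-0.609) = -10.109
GC term: 0.41 × 52.174 = 21.391; length term: −675/46 = −14.674
Tm = 81.5 + (-10.109) + 21.391 − 14.674 = 78.108 → 78.1°C

78.1°C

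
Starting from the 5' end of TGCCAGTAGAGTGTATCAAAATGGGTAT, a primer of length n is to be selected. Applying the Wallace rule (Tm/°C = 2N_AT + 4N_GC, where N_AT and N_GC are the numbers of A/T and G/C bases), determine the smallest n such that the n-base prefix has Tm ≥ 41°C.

n = 14

First 13 bases: TGCCAGTAGAGTG → Tm = 40°C (< 41°C)
First 14 bases: TGCCAGTAGAGTGT → Tm = 42°C (≥ 41°C)
Since every base adds ≥2°C, Tm only increases with n, so the threshold is first crossed at n = 14.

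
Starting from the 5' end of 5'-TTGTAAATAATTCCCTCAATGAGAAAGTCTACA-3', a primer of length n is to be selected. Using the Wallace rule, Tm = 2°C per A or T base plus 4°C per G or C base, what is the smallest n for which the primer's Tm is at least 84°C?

n = 32

First 31 bases: TTGTAAATAATTCCCTCAATGAGAAAGTCTA → Tm = 80°C (< 84°C)
First 32 bases: TTGTAAATAATTCCCTCAATGAGAAAGTCTAC → Tm = 84°C (≥ 84°C)
Since every base adds ≥2°C, Tm only increases with n, so the threshold is first crossed at n = 32.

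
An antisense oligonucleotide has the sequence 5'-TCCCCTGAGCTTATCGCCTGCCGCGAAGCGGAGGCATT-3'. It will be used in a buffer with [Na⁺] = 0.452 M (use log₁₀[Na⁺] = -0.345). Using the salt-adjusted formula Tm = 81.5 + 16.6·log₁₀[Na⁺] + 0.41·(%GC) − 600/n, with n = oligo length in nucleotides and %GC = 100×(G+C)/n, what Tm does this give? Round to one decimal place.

85.9°C

Length n = 38. T=8, A=6, C=13, G=11
G+C = 24, so %GC = 24/38 × 100 = 63.158%
Salt term: 16.6 × (-0.345) = -5.727
GC term: 0.41 × 63.158 = 25.895; length term: −600/38 = −15.789
Tm = 81.5 + (-5.727) + 25.895 − 15.789 = 85.879 → 85.9°C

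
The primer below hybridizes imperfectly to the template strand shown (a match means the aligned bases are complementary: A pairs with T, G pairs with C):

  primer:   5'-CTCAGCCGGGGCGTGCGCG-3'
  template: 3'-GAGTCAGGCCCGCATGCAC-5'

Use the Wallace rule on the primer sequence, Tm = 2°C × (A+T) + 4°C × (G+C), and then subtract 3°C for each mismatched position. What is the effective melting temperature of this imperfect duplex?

Primer base counts: A=1, T=2, G=9, C=7 → A+T=3, G+C=16
Perfect-match Tm = 2(3) + 4(16) = 6 + 64 = 70°C
Mismatches (positions where the bases are not complementary): 4 (at positions 6, 8, 15, 18)
Effective Tm = 70 − 4×3 = 70 − 12 = 58°C

58°C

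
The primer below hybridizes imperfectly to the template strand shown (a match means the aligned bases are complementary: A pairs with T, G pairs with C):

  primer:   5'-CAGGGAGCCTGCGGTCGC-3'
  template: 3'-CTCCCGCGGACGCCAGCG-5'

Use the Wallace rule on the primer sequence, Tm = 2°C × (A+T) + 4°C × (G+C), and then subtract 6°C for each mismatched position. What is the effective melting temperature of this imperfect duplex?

52°C

Primer base counts: A=2, T=2, G=8, C=6 → A+T=4, G+C=14
Perfect-match Tm = 2(4) + 4(14) = 8 + 56 = 64°C
Mismatches (positions where the bases are not complementary): 2 (at positions 1, 6)
Effective Tm = 64 − 2×6 = 64 − 12 = 52°C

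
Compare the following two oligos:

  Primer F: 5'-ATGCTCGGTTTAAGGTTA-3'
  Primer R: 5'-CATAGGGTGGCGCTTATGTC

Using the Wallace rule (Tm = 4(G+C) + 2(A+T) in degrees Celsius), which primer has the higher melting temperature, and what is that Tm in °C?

Primer F: A+T=11, G+C=7 → Tm = 2(11)+4(7) = 50°C
Primer R: A+T=9, G+C=11 → Tm = 2(9)+4(11) = 62°C
50°C vs 62°C → primer R is higher.

Primer R, 62°C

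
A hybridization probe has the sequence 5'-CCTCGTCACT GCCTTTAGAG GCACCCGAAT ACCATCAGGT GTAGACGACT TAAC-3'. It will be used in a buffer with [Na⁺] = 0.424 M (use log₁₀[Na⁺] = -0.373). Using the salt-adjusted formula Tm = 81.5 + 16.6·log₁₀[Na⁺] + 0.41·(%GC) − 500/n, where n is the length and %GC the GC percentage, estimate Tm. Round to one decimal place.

87.3°C

Length n = 54. Counting bases: A=14, T=12, G=11, C=17
G+C = 28, so %GC = 28/54 × 100 = 51.852%
Salt term: 16.6 × (-0.373) = -6.192
GC term: 0.41 × 51.852 = 21.259; length term: −500/54 = −9.259
Tm = 81.5 + (-6.192) + 21.259 − 9.259 = 87.308 → 87.3°C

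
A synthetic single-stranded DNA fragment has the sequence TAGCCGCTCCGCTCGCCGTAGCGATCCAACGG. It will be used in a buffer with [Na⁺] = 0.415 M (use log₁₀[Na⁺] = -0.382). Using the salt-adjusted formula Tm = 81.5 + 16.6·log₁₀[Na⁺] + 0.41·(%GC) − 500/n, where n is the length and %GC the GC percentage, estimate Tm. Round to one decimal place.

Length n = 32. Base counts: C=13, A=5, G=9, T=5
G+C = 22, so %GC = 22/32 × 100 = 68.75%
Salt term: 16.6 × (-0.382) = -6.341
GC term: 0.41 × 68.75 = 28.188; length term: −500/32 = −15.625
Tm = 81.5 + (-6.341) + 28.188 − 15.625 = 87.722 → 87.7°C

87.7°C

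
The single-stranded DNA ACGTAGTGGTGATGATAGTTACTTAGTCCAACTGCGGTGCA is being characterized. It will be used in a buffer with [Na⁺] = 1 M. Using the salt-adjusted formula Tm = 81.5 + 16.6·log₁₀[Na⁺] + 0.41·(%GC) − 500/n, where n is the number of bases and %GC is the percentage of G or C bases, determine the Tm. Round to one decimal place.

Length n = 41. T=12, C=7, G=12, A=10
G+C = 19, so %GC = 19/41 × 100 = 46.341%
Salt term: 16.6 × (0) = 0
GC term: 0.41 × 46.341 = 19; length term: −500/41 = −12.195
Tm = 81.5 + (0) + 19 − 12.195 = 88.305 → 88.3°C

88.3°C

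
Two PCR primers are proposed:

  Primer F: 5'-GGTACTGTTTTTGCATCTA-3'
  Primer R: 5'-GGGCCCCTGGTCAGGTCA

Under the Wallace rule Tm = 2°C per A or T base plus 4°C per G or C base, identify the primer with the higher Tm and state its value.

Primer R, 62°C

Primer F: A+T=12, G+C=7 → Tm = 2(12)+4(7) = 52°C
Primer R: A+T=5, G+C=13 → Tm = 2(5)+4(13) = 62°C
52°C vs 62°C → primer R is higher.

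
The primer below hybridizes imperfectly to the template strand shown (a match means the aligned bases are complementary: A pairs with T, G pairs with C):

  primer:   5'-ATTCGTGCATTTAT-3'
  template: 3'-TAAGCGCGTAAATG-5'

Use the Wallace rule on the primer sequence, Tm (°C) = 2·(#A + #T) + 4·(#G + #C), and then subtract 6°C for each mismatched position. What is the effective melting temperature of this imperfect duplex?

Primer base counts: A=3, T=7, G=2, C=2 → A+T=10, G+C=4
Perfect-match Tm = 2(10) + 4(4) = 20 + 16 = 36°C
Mismatches (positions where the bases are not complementary): 2 (at positions 6, 14)
Effective Tm = 36 − 2×6 = 36 − 12 = 24°C

24°C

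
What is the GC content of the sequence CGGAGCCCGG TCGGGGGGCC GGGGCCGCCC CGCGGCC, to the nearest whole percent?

Base counts: C=16, G=19, A=1, T=1
G+C = 19 + 16 = 35 out of 37 bases
%GC = 35/37 × 100 = 94.59% ≈ 95%

95%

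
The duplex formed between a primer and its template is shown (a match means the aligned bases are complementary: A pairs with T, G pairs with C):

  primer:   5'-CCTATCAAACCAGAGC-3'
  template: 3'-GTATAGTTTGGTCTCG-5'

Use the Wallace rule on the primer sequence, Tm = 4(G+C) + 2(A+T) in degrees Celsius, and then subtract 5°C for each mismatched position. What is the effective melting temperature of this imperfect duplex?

43°C

Primer base counts: A=6, T=2, G=2, C=6 → A+T=8, G+C=8
Perfect-match Tm = 2(8) + 4(8) = 16 + 32 = 48°C
Mismatches (positions where the bases are not complementary): 1 (at position 2)
Effective Tm = 48 − 1×5 = 48 − 5 = 43°C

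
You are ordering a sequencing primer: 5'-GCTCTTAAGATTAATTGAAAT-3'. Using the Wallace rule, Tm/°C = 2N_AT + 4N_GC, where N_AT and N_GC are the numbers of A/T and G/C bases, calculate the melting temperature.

52°C

A=8, T=8, C=2, G=3
So N_AT = 16 and N_GC = 5.
Tm = 2(16) + 4(5) = 32 + 20 = 52°C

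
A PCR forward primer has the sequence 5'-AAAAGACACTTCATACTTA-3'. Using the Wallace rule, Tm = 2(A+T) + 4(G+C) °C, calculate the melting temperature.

48°C

Base counts: G=1, T=5, A=9, C=4
AT pairs contribute 14, GC pairs contribute 5.
Tm = 2(14) + 4(5) = 28 + 20 = 48°C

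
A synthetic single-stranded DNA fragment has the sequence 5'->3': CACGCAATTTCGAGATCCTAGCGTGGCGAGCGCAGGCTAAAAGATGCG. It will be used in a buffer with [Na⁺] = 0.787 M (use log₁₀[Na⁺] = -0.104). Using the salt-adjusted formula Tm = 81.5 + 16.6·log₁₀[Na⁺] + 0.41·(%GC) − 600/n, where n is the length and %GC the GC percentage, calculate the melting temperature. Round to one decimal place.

Length n = 48. T=8, C=12, A=13, G=15
G+C = 27, so %GC = 27/48 × 100 = 56.25%
Salt term: 16.6 × (-0.104) = -1.726
GC term: 0.41 × 56.25 = 23.062; length term: −600/48 = −12.5
Tm = 81.5 + (-1.726) + 23.062 − 12.5 = 90.336 → 90.3°C

90.3°C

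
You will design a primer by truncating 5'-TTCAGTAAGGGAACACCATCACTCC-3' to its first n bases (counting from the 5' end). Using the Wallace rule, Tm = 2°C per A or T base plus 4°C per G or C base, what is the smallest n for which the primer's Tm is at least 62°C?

First 21 bases: TTCAGTAAGGGAACACCATCA → Tm = 60°C (< 62°C)
First 22 bases: TTCAGTAAGGGAACACCATCAC → Tm = 64°C (≥ 62°C)
Since every base adds ≥2°C, Tm only increases with n, so the threshold is first crossed at n = 22.

n = 22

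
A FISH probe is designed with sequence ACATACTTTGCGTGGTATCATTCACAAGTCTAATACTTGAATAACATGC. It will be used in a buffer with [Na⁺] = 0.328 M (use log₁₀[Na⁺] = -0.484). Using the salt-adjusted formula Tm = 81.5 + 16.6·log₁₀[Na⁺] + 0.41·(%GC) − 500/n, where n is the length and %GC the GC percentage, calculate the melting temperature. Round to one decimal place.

Length n = 49. Counting bases: G=7, T=16, A=16, C=10
G+C = 17, so %GC = 17/49 × 100 = 34.694%
Salt term: 16.6 × (-0.484) = -8.034
GC term: 0.41 × 34.694 = 14.225; length term: −500/49 = −10.204
Tm = 81.5 + (-8.034) + 14.225 − 10.204 = 77.487 → 77.5°C

77.5°C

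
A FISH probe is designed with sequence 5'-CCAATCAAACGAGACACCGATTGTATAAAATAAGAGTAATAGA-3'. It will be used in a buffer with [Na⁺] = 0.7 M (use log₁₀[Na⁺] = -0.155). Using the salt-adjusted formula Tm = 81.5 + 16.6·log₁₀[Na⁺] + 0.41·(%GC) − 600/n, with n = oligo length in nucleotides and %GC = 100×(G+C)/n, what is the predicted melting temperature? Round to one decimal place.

Length n = 43. Counting bases: C=7, G=7, T=8, A=21
G+C = 14, so %GC = 14/43 × 100 = 32.558%
Salt term: 16.6 × (-0.155) = -2.573
GC term: 0.41 × 32.558 = 13.349; length term: −600/43 = −13.953
Tm = 81.5 + (-2.573) + 13.349 − 13.953 = 78.323 → 78.3°C

78.3°C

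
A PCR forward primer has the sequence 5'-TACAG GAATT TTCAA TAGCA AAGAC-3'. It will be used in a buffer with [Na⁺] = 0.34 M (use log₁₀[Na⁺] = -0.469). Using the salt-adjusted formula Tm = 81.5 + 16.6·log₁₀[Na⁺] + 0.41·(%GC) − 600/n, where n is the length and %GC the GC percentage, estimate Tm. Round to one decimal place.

62.8°C

Length n = 25. Base counts: G=4, A=11, C=4, T=6
G+C = 8, so %GC = 8/25 × 100 = 32%
Salt term: 16.6 × (-0.469) = -7.785
GC term: 0.41 × 32 = 13.12; length term: −600/25 = −24
Tm = 81.5 + (-7.785) + 13.12 − 24 = 62.835 → 62.8°C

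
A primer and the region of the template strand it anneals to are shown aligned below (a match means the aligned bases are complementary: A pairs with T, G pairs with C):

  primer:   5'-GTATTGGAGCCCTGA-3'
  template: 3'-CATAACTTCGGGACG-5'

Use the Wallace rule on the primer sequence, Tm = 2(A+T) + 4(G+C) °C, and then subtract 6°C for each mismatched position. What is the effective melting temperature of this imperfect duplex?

34°C

Primer base counts: A=3, T=4, G=5, C=3 → A+T=7, G+C=8
Perfect-match Tm = 2(7) + 4(8) = 14 + 32 = 46°C
Mismatches (positions where the bases are not complementary): 2 (at positions 7, 15)
Effective Tm = 46 − 2×6 = 46 − 12 = 34°C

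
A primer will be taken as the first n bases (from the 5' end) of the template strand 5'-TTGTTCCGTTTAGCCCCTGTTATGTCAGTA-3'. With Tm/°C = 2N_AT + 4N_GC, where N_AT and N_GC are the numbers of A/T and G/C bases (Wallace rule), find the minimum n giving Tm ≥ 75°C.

n = 26

First 25 bases: TTGTTCCGTTTAGCCCCTGTTATGT → Tm = 72°C (< 75°C)
First 26 bases: TTGTTCCGTTTAGCCCCTGTTATGTC → Tm = 76°C (≥ 75°C)
Since every base adds ≥2°C, Tm only increases with n, so the threshold is first crossed at n = 26.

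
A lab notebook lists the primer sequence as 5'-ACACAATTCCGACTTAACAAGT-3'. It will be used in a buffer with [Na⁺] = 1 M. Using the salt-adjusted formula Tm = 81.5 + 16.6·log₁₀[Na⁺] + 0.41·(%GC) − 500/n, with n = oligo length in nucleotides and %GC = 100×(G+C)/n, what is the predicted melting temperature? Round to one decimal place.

Length n = 22. G=2, T=5, A=9, C=6
G+C = 8, so %GC = 8/22 × 100 = 36.364%
Salt term: 16.6 × (0) = 0
GC term: 0.41 × 36.364 = 14.909; length term: −500/22 = −22.727
Tm = 81.5 + (0) + 14.909 − 22.727 = 73.682 → 73.7°C

73.7°C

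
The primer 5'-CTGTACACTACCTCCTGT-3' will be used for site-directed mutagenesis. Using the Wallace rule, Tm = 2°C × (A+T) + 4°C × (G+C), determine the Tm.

54°C

Scanning the sequence gives T=6, C=7, A=3, G=2.
A+T = 9, G+C = 9
Tm = 2(9) + 4(9) = 18 + 36 = 54°C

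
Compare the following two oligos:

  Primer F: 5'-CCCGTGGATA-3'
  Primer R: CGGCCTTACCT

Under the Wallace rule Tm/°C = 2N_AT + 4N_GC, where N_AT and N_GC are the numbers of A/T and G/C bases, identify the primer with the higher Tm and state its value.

Primer F: A+T=4, G+C=6 → Tm = 2(4)+4(6) = 32°C
Primer R: A+T=4, G+C=7 → Tm = 2(4)+4(7) = 36°C
32°C vs 36°C → primer R is higher.

Primer R, 36°C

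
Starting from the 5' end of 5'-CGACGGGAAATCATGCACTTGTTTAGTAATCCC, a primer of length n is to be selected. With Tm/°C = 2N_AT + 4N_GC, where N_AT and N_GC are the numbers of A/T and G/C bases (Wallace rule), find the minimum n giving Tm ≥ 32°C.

First 9 bases: CGACGGGAA → Tm = 30°C (< 32°C)
First 10 bases: CGACGGGAAA → Tm = 32°C (≥ 32°C)
Since every base adds ≥2°C, Tm only increases with n, so the threshold is first crossed at n = 10.

n = 10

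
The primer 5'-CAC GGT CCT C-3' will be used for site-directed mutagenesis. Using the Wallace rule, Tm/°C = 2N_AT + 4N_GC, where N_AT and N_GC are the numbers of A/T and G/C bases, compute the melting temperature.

34°C

Base counts: C=5, G=2, A=1, T=2
So N_AT = 3 and N_GC = 7.
Tm = 4·7 + 2·3 = 28 + 6 = 34°C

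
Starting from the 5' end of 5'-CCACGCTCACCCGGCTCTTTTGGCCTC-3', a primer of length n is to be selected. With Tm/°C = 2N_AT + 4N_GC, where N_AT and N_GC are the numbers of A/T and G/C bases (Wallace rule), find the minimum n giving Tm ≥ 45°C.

First 12 bases: CCACGCTCACCC → Tm = 42°C (< 45°C)
First 13 bases: CCACGCTCACCCG → Tm = 46°C (≥ 45°C)
Each additional base adds 2°C (A/T) or 4°C (G/C), so Tm is non-decreasing in n; n = 13 is the first length to reach 45°C.

n = 13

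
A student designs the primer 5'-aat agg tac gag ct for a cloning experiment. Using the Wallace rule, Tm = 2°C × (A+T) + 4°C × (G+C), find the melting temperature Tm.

40°C

T=3, A=5, C=2, G=4
A+T = 8, G+C = 6
Tm = 4·6 + 2·8 = 24 + 16 = 40°C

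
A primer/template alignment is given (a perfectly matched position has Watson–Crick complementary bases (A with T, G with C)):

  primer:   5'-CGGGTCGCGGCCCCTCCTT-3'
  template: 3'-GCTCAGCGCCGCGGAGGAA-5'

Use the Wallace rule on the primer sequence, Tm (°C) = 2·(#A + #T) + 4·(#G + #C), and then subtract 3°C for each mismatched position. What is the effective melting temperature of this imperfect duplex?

Primer base counts: A=0, T=4, G=6, C=9 → A+T=4, G+C=15
Perfect-match Tm = 2(4) + 4(15) = 8 + 60 = 68°C
Mismatches (positions where the bases are not complementary): 2 (at positions 3, 12)
Effective Tm = 68 − 2×3 = 68 − 6 = 62°C

62°C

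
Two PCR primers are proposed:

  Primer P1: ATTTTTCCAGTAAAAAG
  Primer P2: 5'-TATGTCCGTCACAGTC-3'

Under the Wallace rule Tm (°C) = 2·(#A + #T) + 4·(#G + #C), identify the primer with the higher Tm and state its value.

Primer P1: A+T=13, G+C=4 → Tm = 2(13)+4(4) = 42°C
Primer P2: A+T=8, G+C=8 → Tm = 2(8)+4(8) = 48°C
42°C vs 48°C → primer P2 is higher.

Primer P2, 48°C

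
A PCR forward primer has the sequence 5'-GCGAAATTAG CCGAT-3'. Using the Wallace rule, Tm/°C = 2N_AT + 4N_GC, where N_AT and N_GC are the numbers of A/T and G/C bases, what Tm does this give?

44°C

A=5, C=3, G=4, T=3
So N_AT = 8 and N_GC = 7.
Tm = 2(8) + 4(7) = 16 + 28 = 44°C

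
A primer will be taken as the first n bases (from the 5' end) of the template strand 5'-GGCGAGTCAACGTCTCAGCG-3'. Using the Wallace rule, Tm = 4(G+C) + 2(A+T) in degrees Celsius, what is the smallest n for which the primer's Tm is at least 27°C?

n = 8

First 7 bases: GGCGAGT → Tm = 24°C (< 27°C)
First 8 bases: GGCGAGTC → Tm = 28°C (≥ 27°C)
Each additional base adds 2°C (A/T) or 4°C (G/C), so Tm is non-decreasing in n; n = 8 is the first length to reach 27°C.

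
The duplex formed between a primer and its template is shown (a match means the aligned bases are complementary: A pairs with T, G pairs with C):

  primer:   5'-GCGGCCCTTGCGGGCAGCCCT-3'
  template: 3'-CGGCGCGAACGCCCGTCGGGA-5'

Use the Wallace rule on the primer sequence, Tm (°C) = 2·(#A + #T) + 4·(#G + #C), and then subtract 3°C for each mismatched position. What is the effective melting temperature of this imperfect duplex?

70°C

Primer base counts: A=1, T=3, G=8, C=9 → A+T=4, G+C=17
Perfect-match Tm = 2(4) + 4(17) = 8 + 68 = 76°C
Mismatches (positions where the bases are not complementary): 2 (at positions 3, 6)
Effective Tm = 76 − 2×3 = 76 − 6 = 70°C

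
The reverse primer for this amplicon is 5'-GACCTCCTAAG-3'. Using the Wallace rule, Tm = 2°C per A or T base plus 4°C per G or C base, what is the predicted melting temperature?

34°C

Scanning the sequence gives C=4, G=2, T=2, A=3.
AT pairs contribute 5, GC pairs contribute 6.
Tm = 2(5) + 4(6) = 10 + 24 = 34°C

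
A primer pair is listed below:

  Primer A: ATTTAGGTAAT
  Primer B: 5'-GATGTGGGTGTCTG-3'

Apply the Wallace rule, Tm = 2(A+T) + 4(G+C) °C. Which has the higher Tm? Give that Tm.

Primer B, 44°C

Primer A: A+T=9, G+C=2 → Tm = 2(9)+4(2) = 26°C
Primer B: A+T=6, G+C=8 → Tm = 2(6)+4(8) = 44°C
26°C vs 44°C → primer B is higher.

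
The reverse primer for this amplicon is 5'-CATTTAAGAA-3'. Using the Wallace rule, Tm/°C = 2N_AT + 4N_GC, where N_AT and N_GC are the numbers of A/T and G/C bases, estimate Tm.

24°C

Scanning the sequence gives A=5, G=1, C=1, T=3.
So N_AT = 8 and N_GC = 2.
Tm = 4·2 + 2·8 = 8 + 16 = 24°C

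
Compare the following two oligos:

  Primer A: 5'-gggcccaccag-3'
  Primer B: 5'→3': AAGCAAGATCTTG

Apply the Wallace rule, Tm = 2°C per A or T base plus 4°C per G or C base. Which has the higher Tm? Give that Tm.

Primer A, 40°C

Primer A: A+T=2, G+C=9 → Tm = 2(2)+4(9) = 40°C
Primer B: A+T=8, G+C=5 → Tm = 2(8)+4(5) = 36°C
40°C vs 36°C → primer A is higher.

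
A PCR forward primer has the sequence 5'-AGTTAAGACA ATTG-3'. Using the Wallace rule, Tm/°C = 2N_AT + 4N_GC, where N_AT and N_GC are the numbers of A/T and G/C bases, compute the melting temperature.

Scanning the sequence gives C=1, G=3, A=6, T=4.
AT pairs contribute 10, GC pairs contribute 4.
Tm = 4·4 + 2·10 = 16 + 20 = 36°C

36°C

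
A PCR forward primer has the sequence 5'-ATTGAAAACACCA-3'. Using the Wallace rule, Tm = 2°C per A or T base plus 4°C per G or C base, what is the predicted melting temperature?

Base counts: A=7, T=2, C=3, G=1
AT pairs contribute 9, GC pairs contribute 4.
Tm = 4·4 + 2·9 = 16 + 18 = 34°C

34°C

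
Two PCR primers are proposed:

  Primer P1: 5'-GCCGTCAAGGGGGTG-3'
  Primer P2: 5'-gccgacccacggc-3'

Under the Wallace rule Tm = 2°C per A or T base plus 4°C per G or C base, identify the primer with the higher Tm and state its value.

Primer P1: A+T=4, G+C=11 → Tm = 2(4)+4(11) = 52°C
Primer P2: A+T=2, G+C=11 → Tm = 2(2)+4(11) = 48°C
52°C vs 48°C → primer P1 is higher.

Primer P1, 52°C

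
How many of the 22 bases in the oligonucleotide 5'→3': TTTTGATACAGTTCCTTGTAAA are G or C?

G=3, T=10, A=6, C=3
Total G or C: 3 + 3 = 6

6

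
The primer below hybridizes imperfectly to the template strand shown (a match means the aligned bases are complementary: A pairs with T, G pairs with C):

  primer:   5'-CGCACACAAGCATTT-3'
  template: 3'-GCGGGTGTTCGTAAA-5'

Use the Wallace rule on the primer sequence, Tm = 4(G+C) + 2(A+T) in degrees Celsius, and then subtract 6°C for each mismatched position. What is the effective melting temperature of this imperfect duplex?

Primer base counts: A=5, T=3, G=2, C=5 → A+T=8, G+C=7
Perfect-match Tm = 2(8) + 4(7) = 16 + 28 = 44°C
Mismatches (positions where the bases are not complementary): 1 (at position 4)
Effective Tm = 44 − 1×6 = 44 − 6 = 38°C

38°C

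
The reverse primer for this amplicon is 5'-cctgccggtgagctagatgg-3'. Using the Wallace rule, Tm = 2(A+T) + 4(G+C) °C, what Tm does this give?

66°C

G=8, A=3, T=4, C=5
So N_AT = 7 and N_GC = 13.
Tm = 2(7) + 4(13) = 14 + 52 = 66°C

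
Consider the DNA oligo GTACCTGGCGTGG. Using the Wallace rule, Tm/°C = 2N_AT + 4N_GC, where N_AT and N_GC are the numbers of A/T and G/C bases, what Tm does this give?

44°C

Base counts: A=1, G=6, T=3, C=3
So N_AT = 4 and N_GC = 9.
Tm = 2×4 + 4×9 = 44°C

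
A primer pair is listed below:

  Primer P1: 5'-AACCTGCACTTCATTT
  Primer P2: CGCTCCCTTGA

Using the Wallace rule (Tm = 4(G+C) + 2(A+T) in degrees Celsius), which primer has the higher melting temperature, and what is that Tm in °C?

Primer P1: A+T=10, G+C=6 → Tm = 2(10)+4(6) = 44°C
Primer P2: A+T=4, G+C=7 → Tm = 2(4)+4(7) = 36°C
44°C vs 36°C → primer P1 is higher.

Primer P1, 44°C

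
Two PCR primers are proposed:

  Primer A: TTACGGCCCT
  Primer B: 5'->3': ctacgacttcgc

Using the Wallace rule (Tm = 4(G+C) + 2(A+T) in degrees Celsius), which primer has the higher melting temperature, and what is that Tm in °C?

Primer B, 38°C

Primer A: A+T=4, G+C=6 → Tm = 2(4)+4(6) = 32°C
Primer B: A+T=5, G+C=7 → Tm = 2(5)+4(7) = 38°C
32°C vs 38°C → primer B is higher.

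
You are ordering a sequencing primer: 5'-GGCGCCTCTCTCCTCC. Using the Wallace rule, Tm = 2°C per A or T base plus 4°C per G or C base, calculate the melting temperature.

56°C

Base counts: G=3, T=4, A=0, C=9
AT pairs contribute 4, GC pairs contribute 12.
Tm = 4·12 + 2·4 = 48 + 8 = 56°C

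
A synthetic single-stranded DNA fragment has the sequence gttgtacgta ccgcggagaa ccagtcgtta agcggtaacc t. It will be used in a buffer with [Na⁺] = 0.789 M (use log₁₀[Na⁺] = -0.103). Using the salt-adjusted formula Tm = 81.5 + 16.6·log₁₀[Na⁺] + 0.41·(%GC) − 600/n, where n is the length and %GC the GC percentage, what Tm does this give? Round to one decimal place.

Length n = 41. T=9, G=12, A=10, C=10
G+C = 22, so %GC = 22/41 × 100 = 53.659%
Salt term: 16.6 × (-0.103) = -1.71
GC term: 0.41 × 53.659 = 22; length term: −600/41 = −14.634
Tm = 81.5 + (-1.71) + 22 − 14.634 = 87.156 → 87.2°C

87.2°C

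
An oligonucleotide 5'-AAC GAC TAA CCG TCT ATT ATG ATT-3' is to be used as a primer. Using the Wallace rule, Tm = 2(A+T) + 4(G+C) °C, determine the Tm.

64°C

C=5, G=3, T=8, A=8
AT pairs contribute 16, GC pairs contribute 8.
Tm = 4·8 + 2·16 = 32 + 32 = 64°C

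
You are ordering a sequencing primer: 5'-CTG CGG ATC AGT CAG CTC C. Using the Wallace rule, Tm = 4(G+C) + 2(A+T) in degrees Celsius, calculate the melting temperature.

C=7, G=5, A=3, T=4
So N_AT = 7 and N_GC = 12.
Tm = 2(7) + 4(12) = 14 + 48 = 62°C

62°C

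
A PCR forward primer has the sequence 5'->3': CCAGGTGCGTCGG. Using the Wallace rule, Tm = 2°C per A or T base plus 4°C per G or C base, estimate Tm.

46°C

Base counts: T=2, C=4, G=6, A=1
A+T = 3, G+C = 10
Tm = 2×3 + 4×10 = 46°C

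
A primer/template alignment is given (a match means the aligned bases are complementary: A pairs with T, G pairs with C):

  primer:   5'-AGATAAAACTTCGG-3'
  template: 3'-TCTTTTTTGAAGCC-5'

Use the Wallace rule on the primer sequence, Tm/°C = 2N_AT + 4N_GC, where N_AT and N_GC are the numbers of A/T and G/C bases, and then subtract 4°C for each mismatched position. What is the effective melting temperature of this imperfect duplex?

34°C

Primer base counts: A=6, T=3, G=3, C=2 → A+T=9, G+C=5
Perfect-match Tm = 2(9) + 4(5) = 18 + 20 = 38°C
Mismatches (positions where the bases are not complementary): 1 (at position 4)
Effective Tm = 38 − 1×4 = 38 − 4 = 34°C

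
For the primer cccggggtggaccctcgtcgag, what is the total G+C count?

Scanning the sequence gives G=9, A=2, T=3, C=8.
Total G or C: 9 + 8 = 17

17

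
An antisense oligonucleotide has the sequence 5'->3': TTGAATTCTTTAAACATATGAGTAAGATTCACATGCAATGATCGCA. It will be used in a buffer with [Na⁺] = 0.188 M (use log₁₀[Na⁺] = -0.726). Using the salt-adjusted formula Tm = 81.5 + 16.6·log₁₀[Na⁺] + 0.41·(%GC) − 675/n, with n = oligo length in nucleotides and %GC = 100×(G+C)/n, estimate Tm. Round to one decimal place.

Length n = 46. C=7, G=7, T=15, A=17
G+C = 14, so %GC = 14/46 × 100 = 30.435%
Salt term: 16.6 × (-0.726) = -12.052
GC term: 0.41 × 30.435 = 12.478; length term: −675/46 = −14.674
Tm = 81.5 + (-12.052) + 12.478 − 14.674 = 67.252 → 67.3°C

67.3°C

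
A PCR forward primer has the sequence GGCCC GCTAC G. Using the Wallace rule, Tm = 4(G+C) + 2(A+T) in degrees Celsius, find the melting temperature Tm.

Scanning the sequence gives G=4, C=5, T=1, A=1.
AT pairs contribute 2, GC pairs contribute 9.
Tm = 4·9 + 2·2 = 36 + 4 = 40°C

40°C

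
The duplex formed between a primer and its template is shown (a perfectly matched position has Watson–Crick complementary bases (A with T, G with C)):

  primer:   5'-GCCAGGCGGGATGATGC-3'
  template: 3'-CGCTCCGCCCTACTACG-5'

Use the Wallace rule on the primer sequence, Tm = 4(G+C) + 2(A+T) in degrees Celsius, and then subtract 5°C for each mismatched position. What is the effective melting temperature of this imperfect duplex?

53°C

Primer base counts: A=3, T=2, G=8, C=4 → A+T=5, G+C=12
Perfect-match Tm = 2(5) + 4(12) = 10 + 48 = 58°C
Mismatches (positions where the bases are not complementary): 1 (at position 3)
Effective Tm = 58 − 1×5 = 58 − 5 = 53°C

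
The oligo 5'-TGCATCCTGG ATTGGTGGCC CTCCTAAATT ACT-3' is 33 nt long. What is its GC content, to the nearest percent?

C=9, G=7, A=6, T=11
G+C = 7 + 9 = 16 out of 33 bases
%GC = 16/33 × 100 = 48.48% ≈ 48%

48%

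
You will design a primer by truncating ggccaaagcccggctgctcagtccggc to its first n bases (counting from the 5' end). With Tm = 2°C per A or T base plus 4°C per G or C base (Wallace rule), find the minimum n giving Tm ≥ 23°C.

First 7 bases: GGCCAAA → Tm = 22°C (< 23°C)
First 8 bases: GGCCAAAG → Tm = 26°C (≥ 23°C)
Since every base adds ≥2°C, Tm only increases with n, so the threshold is first crossed at n = 8.

n = 8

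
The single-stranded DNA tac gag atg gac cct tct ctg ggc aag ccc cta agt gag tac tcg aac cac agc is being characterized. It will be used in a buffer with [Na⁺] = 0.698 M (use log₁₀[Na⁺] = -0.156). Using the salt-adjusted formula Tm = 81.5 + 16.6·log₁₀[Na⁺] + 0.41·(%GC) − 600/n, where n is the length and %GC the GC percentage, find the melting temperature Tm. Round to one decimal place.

90.6°C

Length n = 54. Scanning the sequence gives G=13, T=10, A=14, C=17.
G+C = 30, so %GC = 30/54 × 100 = 55.556%
Salt term: 16.6 × (-0.156) = -2.59
GC term: 0.41 × 55.556 = 22.778; length term: −600/54 = −11.111
Tm = 81.5 + (-2.59) + 22.778 − 11.111 = 90.577 → 90.6°C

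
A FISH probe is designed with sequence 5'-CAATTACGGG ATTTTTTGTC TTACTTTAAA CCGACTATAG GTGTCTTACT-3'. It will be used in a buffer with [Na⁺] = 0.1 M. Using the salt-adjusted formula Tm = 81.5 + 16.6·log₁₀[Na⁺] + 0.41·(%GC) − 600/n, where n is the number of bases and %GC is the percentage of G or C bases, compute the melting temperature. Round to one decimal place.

Length n = 50. Counting bases: C=9, T=21, G=8, A=12
G+C = 17, so %GC = 17/50 × 100 = 34%
Salt term: 16.6 × (-1) = -16.6
GC term: 0.41 × 34 = 13.94; length term: −600/50 = −12
Tm = 81.5 + (-16.6) + 13.94 − 12 = 66.84 → 66.8°C

66.8°C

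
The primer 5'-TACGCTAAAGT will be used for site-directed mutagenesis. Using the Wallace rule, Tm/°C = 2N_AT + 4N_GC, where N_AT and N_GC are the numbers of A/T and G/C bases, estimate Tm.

Counting bases: A=4, T=3, C=2, G=2
AT pairs contribute 7, GC pairs contribute 4.
Tm = 2×7 + 4×4 = 30°C

30°C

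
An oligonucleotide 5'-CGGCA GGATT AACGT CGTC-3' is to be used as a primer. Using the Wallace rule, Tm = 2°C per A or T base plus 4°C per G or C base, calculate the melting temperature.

60°C

Scanning the sequence gives T=4, G=6, C=5, A=4.
So N_AT = 8 and N_GC = 11.
Tm = 2×8 + 4×11 = 60°C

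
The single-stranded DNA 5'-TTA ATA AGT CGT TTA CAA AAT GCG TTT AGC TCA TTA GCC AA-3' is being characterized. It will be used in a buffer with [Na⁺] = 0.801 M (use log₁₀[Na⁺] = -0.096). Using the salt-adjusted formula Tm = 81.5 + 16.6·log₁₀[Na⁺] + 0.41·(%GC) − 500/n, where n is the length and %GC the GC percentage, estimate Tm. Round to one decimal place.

80.7°C

Length n = 41. Base counts: A=14, T=14, G=6, C=7
G+C = 13, so %GC = 13/41 × 100 = 31.707%
Salt term: 16.6 × (-0.096) = -1.594
GC term: 0.41 × 31.707 = 13; length term: −500/41 = −12.195
Tm = 81.5 + (-1.594) + 13 − 12.195 = 80.711 → 80.7°C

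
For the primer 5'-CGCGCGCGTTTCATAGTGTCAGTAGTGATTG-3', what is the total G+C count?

Counting bases: G=10, C=6, T=10, A=5
G+C = 10 + 6 = 16

16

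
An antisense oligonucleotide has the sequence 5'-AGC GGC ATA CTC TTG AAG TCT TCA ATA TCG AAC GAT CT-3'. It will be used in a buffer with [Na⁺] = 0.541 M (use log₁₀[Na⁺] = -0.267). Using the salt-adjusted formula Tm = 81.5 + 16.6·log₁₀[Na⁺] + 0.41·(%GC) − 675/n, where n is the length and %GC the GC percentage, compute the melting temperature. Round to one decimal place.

Length n = 38. Scanning the sequence gives T=11, A=11, C=9, G=7.
G+C = 16, so %GC = 16/38 × 100 = 42.105%
Salt term: 16.6 × (-0.267) = -4.432
GC term: 0.41 × 42.105 = 17.263; length term: −675/38 = −17.763
Tm = 81.5 + (-4.432) + 17.263 − 17.763 = 76.568 → 76.6°C

76.6°C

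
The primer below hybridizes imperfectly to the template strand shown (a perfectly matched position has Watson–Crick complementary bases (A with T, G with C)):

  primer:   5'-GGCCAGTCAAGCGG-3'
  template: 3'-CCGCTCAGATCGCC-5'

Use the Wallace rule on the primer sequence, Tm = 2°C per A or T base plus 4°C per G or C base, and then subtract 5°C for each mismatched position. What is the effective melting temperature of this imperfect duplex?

Primer base counts: A=3, T=1, G=6, C=4 → A+T=4, G+C=10
Perfect-match Tm = 2(4) + 4(10) = 8 + 40 = 48°C
Mismatches (positions where the bases are not complementary): 2 (at positions 4, 9)
Effective Tm = 48 − 2×5 = 48 − 10 = 38°C

38°C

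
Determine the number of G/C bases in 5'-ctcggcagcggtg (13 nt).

Counting bases: G=6, C=4, A=1, T=2
Total G or C: 6 + 4 = 10

10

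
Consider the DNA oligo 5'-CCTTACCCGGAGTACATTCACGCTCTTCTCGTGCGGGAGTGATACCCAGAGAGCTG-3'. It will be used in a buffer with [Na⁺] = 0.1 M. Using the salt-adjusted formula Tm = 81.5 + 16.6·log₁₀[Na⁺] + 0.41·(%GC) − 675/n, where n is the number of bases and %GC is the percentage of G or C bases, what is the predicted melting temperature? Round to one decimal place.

76.3°C

Length n = 56. Base counts: A=11, C=17, G=15, T=13
G+C = 32, so %GC = 32/56 × 100 = 57.143%
Salt term: 16.6 × (-1) = -16.6
GC term: 0.41 × 57.143 = 23.429; length term: −675/56 = −12.054
Tm = 81.5 + (-16.6) + 23.429 − 12.054 = 76.275 → 76.3°C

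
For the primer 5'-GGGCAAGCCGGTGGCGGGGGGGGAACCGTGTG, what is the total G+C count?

Counting bases: G=19, C=6, T=3, A=4
G+C = 19 + 6 = 25

25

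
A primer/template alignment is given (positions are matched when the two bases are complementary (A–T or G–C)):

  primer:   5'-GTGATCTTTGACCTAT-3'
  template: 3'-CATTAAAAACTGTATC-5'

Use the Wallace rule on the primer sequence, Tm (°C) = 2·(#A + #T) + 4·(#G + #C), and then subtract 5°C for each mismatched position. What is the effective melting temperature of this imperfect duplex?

24°C

Primer base counts: A=3, T=7, G=3, C=3 → A+T=10, G+C=6
Perfect-match Tm = 2(10) + 4(6) = 20 + 24 = 44°C
Mismatches (positions where the bases are not complementary): 4 (at positions 3, 6, 13, 16)
Effective Tm = 44 − 4×5 = 44 − 20 = 24°C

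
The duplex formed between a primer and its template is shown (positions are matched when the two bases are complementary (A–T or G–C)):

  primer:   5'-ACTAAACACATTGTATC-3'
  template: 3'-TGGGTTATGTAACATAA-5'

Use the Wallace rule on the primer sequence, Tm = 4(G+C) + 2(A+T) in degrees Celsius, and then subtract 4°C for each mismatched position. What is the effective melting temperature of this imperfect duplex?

Primer base counts: A=7, T=5, G=1, C=4 → A+T=12, G+C=5
Perfect-match Tm = 2(12) + 4(5) = 24 + 20 = 44°C
Mismatches (positions where the bases are not complementary): 4 (at positions 3, 4, 7, 17)
Effective Tm = 44 − 4×4 = 44 − 16 = 28°C

28°C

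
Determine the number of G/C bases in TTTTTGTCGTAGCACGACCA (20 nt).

9

T=7, C=5, G=4, A=4
Total G or C: 4 + 5 = 9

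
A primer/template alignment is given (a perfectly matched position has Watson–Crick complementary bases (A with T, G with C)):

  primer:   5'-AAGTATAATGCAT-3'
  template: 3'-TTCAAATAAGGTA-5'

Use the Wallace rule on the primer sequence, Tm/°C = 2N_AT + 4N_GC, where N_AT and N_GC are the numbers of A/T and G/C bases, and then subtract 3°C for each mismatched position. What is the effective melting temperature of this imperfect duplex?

23°C

Primer base counts: A=6, T=4, G=2, C=1 → A+T=10, G+C=3
Perfect-match Tm = 2(10) + 4(3) = 20 + 12 = 32°C
Mismatches (positions where the bases are not complementary): 3 (at positions 5, 8, 10)
Effective Tm = 32 − 3×3 = 32 − 9 = 23°C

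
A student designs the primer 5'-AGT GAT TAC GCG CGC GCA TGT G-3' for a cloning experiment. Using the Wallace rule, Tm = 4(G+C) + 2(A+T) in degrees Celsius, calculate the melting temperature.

70°C

Base counts: T=5, C=5, G=8, A=4
So N_AT = 9 and N_GC = 13.
Tm = 4·13 + 2·9 = 52 + 18 = 70°C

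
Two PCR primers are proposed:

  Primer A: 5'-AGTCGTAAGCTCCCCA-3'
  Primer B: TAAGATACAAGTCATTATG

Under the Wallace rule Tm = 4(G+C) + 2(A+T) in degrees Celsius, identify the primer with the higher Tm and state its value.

Primer A, 50°C

Primer A: A+T=7, G+C=9 → Tm = 2(7)+4(9) = 50°C
Primer B: A+T=14, G+C=5 → Tm = 2(14)+4(5) = 48°C
50°C vs 48°C → primer A is higher.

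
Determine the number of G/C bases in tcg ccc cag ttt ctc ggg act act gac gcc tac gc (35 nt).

22

Counting bases: G=8, A=5, T=8, C=14
Total G or C: 8 + 14 = 22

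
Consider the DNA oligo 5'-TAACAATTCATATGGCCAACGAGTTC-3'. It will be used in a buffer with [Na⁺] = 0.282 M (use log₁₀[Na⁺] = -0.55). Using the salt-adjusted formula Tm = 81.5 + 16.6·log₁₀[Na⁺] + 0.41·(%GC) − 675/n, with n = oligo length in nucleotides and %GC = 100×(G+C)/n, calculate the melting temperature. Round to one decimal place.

Length n = 26. Scanning the sequence gives A=9, G=4, C=6, T=7.
G+C = 10, so %GC = 10/26 × 100 = 38.462%
Salt term: 16.6 × (-0.55) = -9.13
GC term: 0.41 × 38.462 = 15.769; length term: −675/26 = −25.962
Tm = 81.5 + (-9.13) + 15.769 − 25.962 = 62.177 → 62.2°C

62.2°C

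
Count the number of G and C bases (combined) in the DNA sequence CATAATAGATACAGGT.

5

Base counts: C=2, G=3, T=4, A=7
G+C = 3 + 2 = 5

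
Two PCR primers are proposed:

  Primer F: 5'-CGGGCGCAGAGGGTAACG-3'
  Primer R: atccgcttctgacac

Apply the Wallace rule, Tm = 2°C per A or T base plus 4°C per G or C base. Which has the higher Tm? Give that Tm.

Primer F, 62°C

Primer F: A+T=5, G+C=13 → Tm = 2(5)+4(13) = 62°C
Primer R: A+T=7, G+C=8 → Tm = 2(7)+4(8) = 46°C
62°C vs 46°C → primer F is higher.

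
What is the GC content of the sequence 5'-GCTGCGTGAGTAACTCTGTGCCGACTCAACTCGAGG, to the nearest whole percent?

T=8, C=10, A=7, G=11
G+C = 11 + 10 = 21 out of 36 bases
%GC = 21/36 × 100 = 58.33% ≈ 58%

58%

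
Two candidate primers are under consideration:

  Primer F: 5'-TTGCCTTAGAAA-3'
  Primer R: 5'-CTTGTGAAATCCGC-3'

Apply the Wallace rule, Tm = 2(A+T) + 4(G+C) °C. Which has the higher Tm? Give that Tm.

Primer R, 42°C

Primer F: A+T=8, G+C=4 → Tm = 2(8)+4(4) = 32°C
Primer R: A+T=7, G+C=7 → Tm = 2(7)+4(7) = 42°C
32°C vs 42°C → primer R is higher.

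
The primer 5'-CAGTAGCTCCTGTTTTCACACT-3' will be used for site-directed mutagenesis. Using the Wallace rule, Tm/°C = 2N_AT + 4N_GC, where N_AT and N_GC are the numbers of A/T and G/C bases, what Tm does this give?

Scanning the sequence gives G=3, T=8, C=7, A=4.
AT pairs contribute 12, GC pairs contribute 10.
Tm = 2(12) + 4(10) = 24 + 40 = 64°C

64°C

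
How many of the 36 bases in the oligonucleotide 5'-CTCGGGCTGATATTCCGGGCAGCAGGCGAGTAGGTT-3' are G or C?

Scanning the sequence gives T=8, G=14, A=6, C=8.
Total G or C: 14 + 8 = 22

22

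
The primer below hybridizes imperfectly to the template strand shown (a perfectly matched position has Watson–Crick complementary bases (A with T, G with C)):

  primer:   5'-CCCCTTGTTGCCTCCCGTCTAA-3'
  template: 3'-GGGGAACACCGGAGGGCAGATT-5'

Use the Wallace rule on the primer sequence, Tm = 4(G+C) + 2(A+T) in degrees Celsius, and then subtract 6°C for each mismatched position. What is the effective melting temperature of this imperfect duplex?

Primer base counts: A=2, T=7, G=3, C=10 → A+T=9, G+C=13
Perfect-match Tm = 2(9) + 4(13) = 18 + 52 = 70°C
Mismatches (positions where the bases are not complementary): 1 (at position 9)
Effective Tm = 70 − 1×6 = 70 − 6 = 64°C

64°C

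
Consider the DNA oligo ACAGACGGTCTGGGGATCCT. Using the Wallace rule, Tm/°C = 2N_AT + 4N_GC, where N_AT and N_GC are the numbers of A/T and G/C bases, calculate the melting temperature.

64°C

Base counts: A=4, T=4, G=7, C=5
A+T = 8, G+C = 12
Tm = 4·12 + 2·8 = 48 + 16 = 64°C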